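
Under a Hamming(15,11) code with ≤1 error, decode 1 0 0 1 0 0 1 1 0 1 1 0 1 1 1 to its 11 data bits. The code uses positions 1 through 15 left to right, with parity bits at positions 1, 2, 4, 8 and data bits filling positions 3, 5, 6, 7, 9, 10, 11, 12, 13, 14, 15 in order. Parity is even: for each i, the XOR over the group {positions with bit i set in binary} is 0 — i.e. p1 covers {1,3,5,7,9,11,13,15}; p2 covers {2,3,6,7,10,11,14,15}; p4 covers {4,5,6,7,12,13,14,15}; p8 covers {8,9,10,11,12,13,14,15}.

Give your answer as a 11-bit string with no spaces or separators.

00000110111

s1 (pos 1,3,5,7,9,11,13,15): 1⊕0⊕0⊕1⊕0⊕1⊕1⊕1 = 1
s2 (pos 2,3,6,7,10,11,14,15): 0⊕0⊕0⊕1⊕1⊕1⊕1⊕1 = 1
s4 (pos 4,5,6,7,12,13,14,15): 1⊕0⊕0⊕1⊕0⊕1⊕1⊕1 = 1
s8 (pos 8,9,10,11,12,13,14,15): 1⊕0⊕1⊕1⊕0⊕1⊕1⊕1 = 0
Syndrome s8…s1 = 0111 → error at position 7.
Flip position 7: 100100110110111 → 100100010110111
Read data bits from positions 3,5,6,7,9,10,11,12,13,14,15: 00000110111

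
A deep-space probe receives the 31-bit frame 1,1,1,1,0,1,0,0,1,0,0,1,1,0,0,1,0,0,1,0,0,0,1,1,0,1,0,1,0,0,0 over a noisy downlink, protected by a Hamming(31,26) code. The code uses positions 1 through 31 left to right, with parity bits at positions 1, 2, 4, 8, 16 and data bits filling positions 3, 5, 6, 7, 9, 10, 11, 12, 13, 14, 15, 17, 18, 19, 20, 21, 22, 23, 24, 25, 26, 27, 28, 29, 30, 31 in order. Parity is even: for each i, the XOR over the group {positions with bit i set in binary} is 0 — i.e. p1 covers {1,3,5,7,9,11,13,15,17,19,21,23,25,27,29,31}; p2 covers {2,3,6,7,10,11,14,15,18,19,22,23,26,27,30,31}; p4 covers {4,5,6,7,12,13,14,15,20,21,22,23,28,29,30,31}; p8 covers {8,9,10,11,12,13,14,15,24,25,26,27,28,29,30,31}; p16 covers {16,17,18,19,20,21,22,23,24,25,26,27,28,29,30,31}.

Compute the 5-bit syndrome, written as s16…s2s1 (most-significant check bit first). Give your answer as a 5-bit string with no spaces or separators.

00000

s1 (pos 1,3,5,7,9,11,13,15,17,19,21,23,25,27,29,31): 1⊕1⊕0⊕0⊕1⊕0⊕1⊕0⊕0⊕1⊕0⊕1⊕0⊕0⊕0⊕0 = 0
s2 (pos 2,3,6,7,10,11,14,15,18,19,22,23,26,27,30,31): 1⊕1⊕1⊕0⊕0⊕0⊕0⊕0⊕0⊕1⊕0⊕1⊕1⊕0⊕0⊕0 = 0
s4 (pos 4,5,6,7,12,13,14,15,20,21,22,23,28,29,30,31): 1⊕0⊕1⊕0⊕1⊕1⊕0⊕0⊕0⊕0⊕0⊕1⊕1⊕0⊕0⊕0 = 0
s8 (pos 8,9,10,11,12,13,14,15,24,25,26,27,28,29,30,31): 0⊕1⊕0⊕0⊕1⊕1⊕0⊕0⊕1⊕0⊕1⊕0⊕1⊕0⊕0⊕0 = 0
s16 (pos 16,17,18,19,20,21,22,23,24,25,26,27,28,29,30,31): 1⊕0⊕0⊕1⊕0⊕0⊕0⊕1⊕1⊕0⊕1⊕0⊕1⊕0⊕0⊕0 = 0
Syndrome s16…s1 = 00000 → no error.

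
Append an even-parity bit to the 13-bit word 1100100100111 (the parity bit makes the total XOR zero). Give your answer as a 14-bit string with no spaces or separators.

11001001001111

XOR of the 13 data bits: 1⊕1⊕0⊕0⊕1⊕0⊕0⊕1⊕0⊕0⊕1⊕1⊕1 = 1
Parity bit = 1 (so all 14 bits XOR to 0).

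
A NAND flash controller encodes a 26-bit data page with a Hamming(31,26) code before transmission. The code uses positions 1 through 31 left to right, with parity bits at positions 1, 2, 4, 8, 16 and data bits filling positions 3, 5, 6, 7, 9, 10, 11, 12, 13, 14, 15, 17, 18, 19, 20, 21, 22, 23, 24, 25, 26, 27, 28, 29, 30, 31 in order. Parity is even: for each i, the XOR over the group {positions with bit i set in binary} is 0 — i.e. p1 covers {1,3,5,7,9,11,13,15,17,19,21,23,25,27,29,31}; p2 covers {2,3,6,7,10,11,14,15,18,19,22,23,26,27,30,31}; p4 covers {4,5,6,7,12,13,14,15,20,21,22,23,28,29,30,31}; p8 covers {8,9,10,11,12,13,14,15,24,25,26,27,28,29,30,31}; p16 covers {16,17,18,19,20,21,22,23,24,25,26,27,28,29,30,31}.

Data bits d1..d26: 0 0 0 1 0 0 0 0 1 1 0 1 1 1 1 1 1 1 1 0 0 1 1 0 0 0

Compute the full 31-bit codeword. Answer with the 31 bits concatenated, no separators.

1100001100001100111111110011000

Place data at non-parity positions: p1 p2 0 p4 0 0 1 p8 0 0 0 0 1 1 0 p16 1 1 1 1 1 1 1 1 0 0 1 1 0 0 0
p1 (pos 1,3,5,7,9,11,13,15,17,19,21,23,25,27,29,31): XOR of data positions = 0⊕0⊕1⊕0⊕0⊕1⊕0⊕1⊕1⊕1⊕1⊕0⊕1⊕0⊕0 = 1
p2 (pos 2,3,6,7,10,11,14,15,18,19,22,23,26,27,30,31): XOR of data positions = 0⊕0⊕1⊕0⊕0⊕1⊕0⊕1⊕1⊕1⊕1⊕0⊕1⊕0⊕0 = 1
p4 (pos 4,5,6,7,12,13,14,15,20,21,22,23,28,29,30,31): XOR of data positions = 0⊕0⊕1⊕0⊕1⊕1⊕0⊕1⊕1⊕1⊕1⊕1⊕0⊕0⊕0 = 0
p8 (pos 8,9,10,11,12,13,14,15,24,25,26,27,28,29,30,31): XOR of data positions = 0⊕0⊕0⊕0⊕1⊕1⊕0⊕1⊕0⊕0⊕1⊕1⊕0⊕0⊕0 = 1
p16 (pos 16,17,18,19,20,21,22,23,24,25,26,27,28,29,30,31): XOR of data positions = 1⊕1⊕1⊕1⊕1⊕1⊕1⊕1⊕0⊕0⊕1⊕1⊕0⊕0⊕0 = 0
Codeword: 1100001100001100111111110011000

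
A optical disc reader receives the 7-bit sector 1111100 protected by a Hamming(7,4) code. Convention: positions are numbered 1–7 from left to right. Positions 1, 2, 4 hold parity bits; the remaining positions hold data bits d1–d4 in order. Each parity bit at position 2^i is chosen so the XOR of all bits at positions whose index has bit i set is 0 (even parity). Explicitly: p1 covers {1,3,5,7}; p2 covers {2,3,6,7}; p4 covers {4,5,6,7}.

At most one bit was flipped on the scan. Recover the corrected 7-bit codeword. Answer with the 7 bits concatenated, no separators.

0111100

s1 (pos 1,3,5,7): 1⊕1⊕1⊕0 = 1
s2 (pos 2,3,6,7): 1⊕1⊕0⊕0 = 0
s4 (pos 4,5,6,7): 1⊕1⊕0⊕0 = 0
Syndrome s4…s1 = 001 → error at position 1.
Flip position 1: 1111100 → 0111100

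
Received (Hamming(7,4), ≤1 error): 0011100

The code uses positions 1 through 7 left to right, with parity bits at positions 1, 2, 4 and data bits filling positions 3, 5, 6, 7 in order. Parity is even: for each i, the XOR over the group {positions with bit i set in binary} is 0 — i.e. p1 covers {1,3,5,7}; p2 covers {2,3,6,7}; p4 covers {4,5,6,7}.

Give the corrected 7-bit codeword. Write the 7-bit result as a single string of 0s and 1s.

s1 (pos 1,3,5,7): 0⊕1⊕1⊕0 = 0
s2 (pos 2,3,6,7): 0⊕1⊕0⊕0 = 1
s4 (pos 4,5,6,7): 1⊕1⊕0⊕0 = 0
Syndrome s4…s1 = 010 → error at position 2.
Flip position 2: 0011100 → 0111100

0111100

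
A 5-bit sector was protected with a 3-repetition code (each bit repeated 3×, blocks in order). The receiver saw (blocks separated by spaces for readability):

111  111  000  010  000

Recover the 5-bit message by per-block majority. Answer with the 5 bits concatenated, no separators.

11000

Block 1 (111): 3 ones → 1
Block 2 (111): 3 ones → 1
Block 3 (000): 0 ones → 0
Block 4 (010): 1 one → 0
Block 5 (000): 0 ones → 0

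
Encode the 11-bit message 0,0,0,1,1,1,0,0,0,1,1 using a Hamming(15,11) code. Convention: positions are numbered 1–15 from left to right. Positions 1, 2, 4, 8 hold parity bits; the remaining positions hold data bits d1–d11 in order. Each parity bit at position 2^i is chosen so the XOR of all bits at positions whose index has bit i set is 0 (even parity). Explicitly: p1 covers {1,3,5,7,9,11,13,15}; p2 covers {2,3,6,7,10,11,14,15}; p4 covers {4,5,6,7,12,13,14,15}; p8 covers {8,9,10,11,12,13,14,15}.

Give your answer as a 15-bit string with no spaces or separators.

100100101100011

Place data at non-parity positions: p1 p2 0 p4 0 0 1 p8 1 1 0 0 0 1 1
p1 (pos 1,3,5,7,9,11,13,15): XOR of data positions = 0⊕0⊕1⊕1⊕0⊕0⊕1 = 1
p2 (pos 2,3,6,7,10,11,14,15): XOR of data positions = 0⊕0⊕1⊕1⊕0⊕1⊕1 = 0
p4 (pos 4,5,6,7,12,13,14,15): XOR of data positions = 0⊕0⊕1⊕0⊕0⊕1⊕1 = 1
p8 (pos 8,9,10,11,12,13,14,15): XOR of data positions = 1⊕1⊕0⊕0⊕0⊕1⊕1 = 0
Codeword: 100100101100011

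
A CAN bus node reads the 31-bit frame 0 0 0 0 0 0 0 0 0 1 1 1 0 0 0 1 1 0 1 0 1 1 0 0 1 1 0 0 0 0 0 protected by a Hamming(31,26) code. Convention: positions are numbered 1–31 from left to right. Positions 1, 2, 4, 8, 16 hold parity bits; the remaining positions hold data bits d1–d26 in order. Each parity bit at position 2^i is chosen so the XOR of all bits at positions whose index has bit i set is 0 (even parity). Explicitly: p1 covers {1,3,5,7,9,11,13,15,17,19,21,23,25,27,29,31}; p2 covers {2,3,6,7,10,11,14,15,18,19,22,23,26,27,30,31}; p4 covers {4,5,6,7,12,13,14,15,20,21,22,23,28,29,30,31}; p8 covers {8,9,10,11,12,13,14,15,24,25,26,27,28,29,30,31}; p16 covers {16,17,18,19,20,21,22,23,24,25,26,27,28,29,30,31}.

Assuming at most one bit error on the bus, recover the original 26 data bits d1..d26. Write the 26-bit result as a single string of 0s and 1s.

s1 (pos 1,3,5,7,9,11,13,15,17,19,21,23,25,27,29,31): 0⊕0⊕0⊕0⊕0⊕1⊕0⊕0⊕1⊕1⊕1⊕0⊕1⊕0⊕0⊕0 = 1
s2 (pos 2,3,6,7,10,11,14,15,18,19,22,23,26,27,30,31): 0⊕0⊕0⊕0⊕1⊕1⊕0⊕0⊕0⊕1⊕1⊕0⊕1⊕0⊕0⊕0 = 1
s4 (pos 4,5,6,7,12,13,14,15,20,21,22,23,28,29,30,31): 0⊕0⊕0⊕0⊕1⊕0⊕0⊕0⊕0⊕1⊕1⊕0⊕0⊕0⊕0⊕0 = 1
s8 (pos 8,9,10,11,12,13,14,15,24,25,26,27,28,29,30,31): 0⊕0⊕1⊕1⊕1⊕0⊕0⊕0⊕0⊕1⊕1⊕0⊕0⊕0⊕0⊕0 = 1
s16 (pos 16,17,18,19,20,21,22,23,24,25,26,27,28,29,30,31): 1⊕1⊕0⊕1⊕0⊕1⊕1⊕0⊕0⊕1⊕1⊕0⊕0⊕0⊕0⊕0 = 1
Syndrome s16…s1 = 11111 → error at position 31.
Flip position 31: 0000000001110001101011001100000 → 0000000001110001101011001100001
Read data bits from positions 3,5,6,7,9,10,11,12,13,14,15,17,18,19,20,21,22,23,24,25,26,27,28,29,30,31: 00000111000101011001100001

00000111000101011001100001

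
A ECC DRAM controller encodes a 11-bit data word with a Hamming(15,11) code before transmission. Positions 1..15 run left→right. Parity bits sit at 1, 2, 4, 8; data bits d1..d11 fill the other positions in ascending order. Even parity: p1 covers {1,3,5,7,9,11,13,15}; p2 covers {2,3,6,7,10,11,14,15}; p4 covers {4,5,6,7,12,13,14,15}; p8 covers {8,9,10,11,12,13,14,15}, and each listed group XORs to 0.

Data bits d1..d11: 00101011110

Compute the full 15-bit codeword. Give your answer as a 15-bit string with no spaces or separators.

110001011011110

Place data at non-parity positions: p1 p2 0 p4 0 1 0 p8 1 0 1 1 1 1 0
p1 (pos 1,3,5,7,9,11,13,15): XOR of data positions = 0⊕0⊕0⊕1⊕1⊕1⊕0 = 1
p2 (pos 2,3,6,7,10,11,14,15): XOR of data positions = 0⊕1⊕0⊕0⊕1⊕1⊕0 = 1
p4 (pos 4,5,6,7,12,13,14,15): XOR of data positions = 0⊕1⊕0⊕1⊕1⊕1⊕0 = 0
p8 (pos 8,9,10,11,12,13,14,15): XOR of data positions = 1⊕0⊕1⊕1⊕1⊕1⊕0 = 1
Codeword: 110001011011110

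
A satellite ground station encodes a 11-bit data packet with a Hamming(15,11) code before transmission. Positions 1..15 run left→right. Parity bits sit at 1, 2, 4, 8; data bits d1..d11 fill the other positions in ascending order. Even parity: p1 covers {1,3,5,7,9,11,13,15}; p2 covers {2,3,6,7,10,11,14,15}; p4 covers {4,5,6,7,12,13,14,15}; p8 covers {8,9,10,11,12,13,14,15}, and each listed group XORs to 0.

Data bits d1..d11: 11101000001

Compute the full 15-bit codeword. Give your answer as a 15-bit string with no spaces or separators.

Place data at non-parity positions: p1 p2 1 p4 1 1 0 p8 1 0 0 0 0 0 1
p1 (pos 1,3,5,7,9,11,13,15): XOR of data positions = 1⊕1⊕0⊕1⊕0⊕0⊕1 = 0
p2 (pos 2,3,6,7,10,11,14,15): XOR of data positions = 1⊕1⊕0⊕0⊕0⊕0⊕1 = 1
p4 (pos 4,5,6,7,12,13,14,15): XOR of data positions = 1⊕1⊕0⊕0⊕0⊕0⊕1 = 1
p8 (pos 8,9,10,11,12,13,14,15): XOR of data positions = 1⊕0⊕0⊕0⊕0⊕0⊕1 = 0
Codeword: 011111001000001

011111001000001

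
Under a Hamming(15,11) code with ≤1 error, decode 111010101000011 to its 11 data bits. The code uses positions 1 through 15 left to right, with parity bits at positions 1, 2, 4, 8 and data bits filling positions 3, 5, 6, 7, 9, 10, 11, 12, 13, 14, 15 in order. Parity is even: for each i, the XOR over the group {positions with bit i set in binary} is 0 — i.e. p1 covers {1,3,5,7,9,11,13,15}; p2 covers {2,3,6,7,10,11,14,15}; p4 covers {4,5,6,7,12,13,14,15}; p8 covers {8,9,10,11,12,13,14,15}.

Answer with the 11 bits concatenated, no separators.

11011100011

s1 (pos 1,3,5,7,9,11,13,15): 1⊕1⊕1⊕1⊕1⊕0⊕0⊕1 = 0
s2 (pos 2,3,6,7,10,11,14,15): 1⊕1⊕0⊕1⊕0⊕0⊕1⊕1 = 1
s4 (pos 4,5,6,7,12,13,14,15): 0⊕1⊕0⊕1⊕0⊕0⊕1⊕1 = 0
s8 (pos 8,9,10,11,12,13,14,15): 0⊕1⊕0⊕0⊕0⊕0⊕1⊕1 = 1
Syndrome s8…s1 = 1010 → error at position 10.
Flip position 10: 111010101000011 → 111010101100011
Read data bits from positions 3,5,6,7,9,10,11,12,13,14,15: 11011100011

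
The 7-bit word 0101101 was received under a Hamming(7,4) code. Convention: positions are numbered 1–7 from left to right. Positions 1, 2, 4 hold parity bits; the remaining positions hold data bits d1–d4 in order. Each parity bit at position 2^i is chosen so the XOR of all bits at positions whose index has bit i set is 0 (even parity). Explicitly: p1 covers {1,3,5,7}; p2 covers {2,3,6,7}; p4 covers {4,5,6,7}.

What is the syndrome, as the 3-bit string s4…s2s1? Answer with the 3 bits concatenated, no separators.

100

s1 (pos 1,3,5,7): 0⊕0⊕1⊕1 = 0
s2 (pos 2,3,6,7): 1⊕0⊕0⊕1 = 0
s4 (pos 4,5,6,7): 1⊕1⊕0⊕1 = 1
Syndrome s4…s1 = 100 → error at position 4.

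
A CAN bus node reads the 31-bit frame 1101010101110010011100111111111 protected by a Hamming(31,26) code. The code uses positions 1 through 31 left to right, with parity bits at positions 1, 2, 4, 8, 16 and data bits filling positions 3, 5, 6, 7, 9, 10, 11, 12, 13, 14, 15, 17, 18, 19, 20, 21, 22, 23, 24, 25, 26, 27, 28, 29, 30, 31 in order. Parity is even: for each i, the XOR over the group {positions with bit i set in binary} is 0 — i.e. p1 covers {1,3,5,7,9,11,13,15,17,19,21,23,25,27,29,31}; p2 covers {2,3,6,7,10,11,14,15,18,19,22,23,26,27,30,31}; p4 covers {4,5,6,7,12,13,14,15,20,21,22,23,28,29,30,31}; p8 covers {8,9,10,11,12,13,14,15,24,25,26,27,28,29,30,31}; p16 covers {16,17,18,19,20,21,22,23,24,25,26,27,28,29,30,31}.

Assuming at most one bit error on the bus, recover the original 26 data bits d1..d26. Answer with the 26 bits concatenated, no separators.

s1 (pos 1,3,5,7,9,11,13,15,17,19,21,23,25,27,29,31): 1⊕0⊕0⊕0⊕0⊕1⊕0⊕1⊕0⊕1⊕0⊕1⊕1⊕1⊕1⊕1 = 1
s2 (pos 2,3,6,7,10,11,14,15,18,19,22,23,26,27,30,31): 1⊕0⊕1⊕0⊕1⊕1⊕0⊕1⊕1⊕1⊕0⊕1⊕1⊕1⊕1⊕1 = 0
s4 (pos 4,5,6,7,12,13,14,15,20,21,22,23,28,29,30,31): 1⊕0⊕1⊕0⊕1⊕0⊕0⊕1⊕1⊕0⊕0⊕1⊕1⊕1⊕1⊕1 = 0
s8 (pos 8,9,10,11,12,13,14,15,24,25,26,27,28,29,30,31): 1⊕0⊕1⊕1⊕1⊕0⊕0⊕1⊕1⊕1⊕1⊕1⊕1⊕1⊕1⊕1 = 1
s16 (pos 16,17,18,19,20,21,22,23,24,25,26,27,28,29,30,31): 0⊕0⊕1⊕1⊕1⊕0⊕0⊕1⊕1⊕1⊕1⊕1⊕1⊕1⊕1⊕1 = 0
Syndrome s16…s1 = 01001 → error at position 9.
Flip position 9: 1101010101110010011100111111111 → 1101010111110010011100111111111
Read data bits from positions 3,5,6,7,9,10,11,12,13,14,15,17,18,19,20,21,22,23,24,25,26,27,28,29,30,31: 00101111001011100111111111

00101111001011100111111111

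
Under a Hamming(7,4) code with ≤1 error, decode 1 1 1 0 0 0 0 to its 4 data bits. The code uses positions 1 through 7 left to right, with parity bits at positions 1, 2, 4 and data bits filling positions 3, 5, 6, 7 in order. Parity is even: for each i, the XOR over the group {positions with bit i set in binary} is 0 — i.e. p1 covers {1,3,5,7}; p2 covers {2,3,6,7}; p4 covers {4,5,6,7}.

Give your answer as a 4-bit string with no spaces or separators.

s1 (pos 1,3,5,7): 1⊕1⊕0⊕0 = 0
s2 (pos 2,3,6,7): 1⊕1⊕0⊕0 = 0
s4 (pos 4,5,6,7): 0⊕0⊕0⊕0 = 0
Syndrome s4…s1 = 000 → no error.
Read data bits from positions 3,5,6,7: 1000

1000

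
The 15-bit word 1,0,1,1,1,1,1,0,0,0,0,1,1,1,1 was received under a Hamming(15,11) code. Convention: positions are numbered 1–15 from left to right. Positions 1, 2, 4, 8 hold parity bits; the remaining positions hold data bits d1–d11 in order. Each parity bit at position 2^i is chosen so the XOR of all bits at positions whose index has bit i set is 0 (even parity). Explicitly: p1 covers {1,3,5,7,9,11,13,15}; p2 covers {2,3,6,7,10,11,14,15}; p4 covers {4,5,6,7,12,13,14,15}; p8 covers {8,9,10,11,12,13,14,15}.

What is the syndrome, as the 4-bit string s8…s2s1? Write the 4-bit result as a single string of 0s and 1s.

s1 (pos 1,3,5,7,9,11,13,15): 1⊕1⊕1⊕1⊕0⊕0⊕1⊕1 = 0
s2 (pos 2,3,6,7,10,11,14,15): 0⊕1⊕1⊕1⊕0⊕0⊕1⊕1 = 1
s4 (pos 4,5,6,7,12,13,14,15): 1⊕1⊕1⊕1⊕1⊕1⊕1⊕1 = 0
s8 (pos 8,9,10,11,12,13,14,15): 0⊕0⊕0⊕0⊕1⊕1⊕1⊕1 = 0
Syndrome s8…s1 = 0010 → error at position 2.

0010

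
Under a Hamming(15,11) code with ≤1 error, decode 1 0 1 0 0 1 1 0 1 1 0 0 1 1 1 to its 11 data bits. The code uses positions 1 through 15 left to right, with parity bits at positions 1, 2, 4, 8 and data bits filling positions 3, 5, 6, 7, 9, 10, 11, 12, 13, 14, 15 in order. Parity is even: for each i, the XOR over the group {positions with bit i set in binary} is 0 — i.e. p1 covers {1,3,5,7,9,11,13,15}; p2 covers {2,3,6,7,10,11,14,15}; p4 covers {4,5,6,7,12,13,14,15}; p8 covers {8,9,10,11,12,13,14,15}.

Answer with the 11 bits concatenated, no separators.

10111101111

s1 (pos 1,3,5,7,9,11,13,15): 1⊕1⊕0⊕1⊕1⊕0⊕1⊕1 = 0
s2 (pos 2,3,6,7,10,11,14,15): 0⊕1⊕1⊕1⊕1⊕0⊕1⊕1 = 0
s4 (pos 4,5,6,7,12,13,14,15): 0⊕0⊕1⊕1⊕0⊕1⊕1⊕1 = 1
s8 (pos 8,9,10,11,12,13,14,15): 0⊕1⊕1⊕0⊕0⊕1⊕1⊕1 = 1
Syndrome s8…s1 = 1100 → error at position 12.
Flip position 12: 101001101100111 → 101001101101111
Read data bits from positions 3,5,6,7,9,10,11,12,13,14,15: 10111101111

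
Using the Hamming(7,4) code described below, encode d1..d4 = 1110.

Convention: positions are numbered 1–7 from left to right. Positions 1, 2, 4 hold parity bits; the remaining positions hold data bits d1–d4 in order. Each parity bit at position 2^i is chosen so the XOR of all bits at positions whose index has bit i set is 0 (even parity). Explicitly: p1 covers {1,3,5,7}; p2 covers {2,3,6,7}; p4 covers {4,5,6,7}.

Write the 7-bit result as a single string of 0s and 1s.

0010110

Place data at non-parity positions: p1 p2 1 p4 1 1 0
p1 (pos 1,3,5,7): XOR of data positions = 1⊕1⊕0 = 0
p2 (pos 2,3,6,7): XOR of data positions = 1⊕1⊕0 = 0
p4 (pos 4,5,6,7): XOR of data positions = 1⊕1⊕0 = 0
Codeword: 0010110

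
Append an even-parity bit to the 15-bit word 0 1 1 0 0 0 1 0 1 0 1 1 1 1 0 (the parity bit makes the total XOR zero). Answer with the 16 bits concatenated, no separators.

0110001010111100

XOR of the 15 data bits: 0⊕1⊕1⊕0⊕0⊕0⊕1⊕0⊕1⊕0⊕1⊕1⊕1⊕1⊕0 = 0
Parity bit = 0 (so all 16 bits XOR to 0).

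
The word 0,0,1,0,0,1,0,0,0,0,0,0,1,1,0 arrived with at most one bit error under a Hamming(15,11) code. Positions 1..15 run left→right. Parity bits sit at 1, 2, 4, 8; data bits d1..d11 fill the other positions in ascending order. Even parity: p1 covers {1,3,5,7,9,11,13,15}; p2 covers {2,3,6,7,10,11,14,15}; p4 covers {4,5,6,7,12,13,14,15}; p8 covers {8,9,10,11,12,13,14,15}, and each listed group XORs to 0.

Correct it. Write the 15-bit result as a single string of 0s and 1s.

s1 (pos 1,3,5,7,9,11,13,15): 0⊕1⊕0⊕0⊕0⊕0⊕1⊕0 = 0
s2 (pos 2,3,6,7,10,11,14,15): 0⊕1⊕1⊕0⊕0⊕0⊕1⊕0 = 1
s4 (pos 4,5,6,7,12,13,14,15): 0⊕0⊕1⊕0⊕0⊕1⊕1⊕0 = 1
s8 (pos 8,9,10,11,12,13,14,15): 0⊕0⊕0⊕0⊕0⊕1⊕1⊕0 = 0
Syndrome s8…s1 = 0110 → error at position 6.
Flip position 6: 001001000000110 → 001000000000110

001000000000110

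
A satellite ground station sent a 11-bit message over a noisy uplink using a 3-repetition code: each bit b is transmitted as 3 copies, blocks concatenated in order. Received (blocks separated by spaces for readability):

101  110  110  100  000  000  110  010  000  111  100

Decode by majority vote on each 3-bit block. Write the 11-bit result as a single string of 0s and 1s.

Block 1 (101): 2 ones → 1
Block 2 (110): 2 ones → 1
Block 3 (110): 2 ones → 1
Block 4 (100): 1 one → 0
Block 5 (000): 0 ones → 0
Block 6 (000): 0 ones → 0
Block 7 (110): 2 ones → 1
Block 8 (010): 1 one → 0
Block 9 (000): 0 ones → 0
Block 10 (111): 3 ones → 1
Block 11 (100): 1 one → 0

11100010010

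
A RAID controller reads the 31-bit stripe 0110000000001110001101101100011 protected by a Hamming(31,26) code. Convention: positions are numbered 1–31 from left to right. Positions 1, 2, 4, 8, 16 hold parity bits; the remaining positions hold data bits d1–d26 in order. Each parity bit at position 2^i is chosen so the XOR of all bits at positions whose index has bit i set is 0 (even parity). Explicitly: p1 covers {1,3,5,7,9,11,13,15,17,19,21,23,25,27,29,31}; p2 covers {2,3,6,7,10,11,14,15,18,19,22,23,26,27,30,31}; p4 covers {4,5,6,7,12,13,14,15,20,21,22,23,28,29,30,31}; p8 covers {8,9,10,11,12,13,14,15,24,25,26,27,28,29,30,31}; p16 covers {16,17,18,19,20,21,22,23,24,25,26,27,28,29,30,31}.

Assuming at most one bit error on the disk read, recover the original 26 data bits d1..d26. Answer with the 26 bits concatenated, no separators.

10001000111001101101100011

s1 (pos 1,3,5,7,9,11,13,15,17,19,21,23,25,27,29,31): 0⊕1⊕0⊕0⊕0⊕0⊕1⊕1⊕0⊕1⊕0⊕1⊕1⊕0⊕0⊕1 = 1
s2 (pos 2,3,6,7,10,11,14,15,18,19,22,23,26,27,30,31): 1⊕1⊕0⊕0⊕0⊕0⊕1⊕1⊕0⊕1⊕1⊕1⊕1⊕0⊕1⊕1 = 0
s4 (pos 4,5,6,7,12,13,14,15,20,21,22,23,28,29,30,31): 0⊕0⊕0⊕0⊕0⊕1⊕1⊕1⊕1⊕0⊕1⊕1⊕0⊕0⊕1⊕1 = 0
s8 (pos 8,9,10,11,12,13,14,15,24,25,26,27,28,29,30,31): 0⊕0⊕0⊕0⊕0⊕1⊕1⊕1⊕0⊕1⊕1⊕0⊕0⊕0⊕1⊕1 = 1
s16 (pos 16,17,18,19,20,21,22,23,24,25,26,27,28,29,30,31): 0⊕0⊕0⊕1⊕1⊕0⊕1⊕1⊕0⊕1⊕1⊕0⊕0⊕0⊕1⊕1 = 0
Syndrome s16…s1 = 01001 → error at position 9.
Flip position 9: 0110000000001110001101101100011 → 0110000010001110001101101100011
Read data bits from positions 3,5,6,7,9,10,11,12,13,14,15,17,18,19,20,21,22,23,24,25,26,27,28,29,30,31: 10001000111001101101100011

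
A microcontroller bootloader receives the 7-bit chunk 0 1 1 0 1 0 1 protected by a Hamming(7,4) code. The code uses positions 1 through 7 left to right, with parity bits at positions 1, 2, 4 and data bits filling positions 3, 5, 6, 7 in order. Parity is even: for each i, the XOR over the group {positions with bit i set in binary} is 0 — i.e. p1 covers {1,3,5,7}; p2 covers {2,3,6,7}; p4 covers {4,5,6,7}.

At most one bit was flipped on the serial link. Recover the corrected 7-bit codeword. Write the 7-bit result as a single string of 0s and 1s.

s1 (pos 1,3,5,7): 0⊕1⊕1⊕1 = 1
s2 (pos 2,3,6,7): 1⊕1⊕0⊕1 = 1
s4 (pos 4,5,6,7): 0⊕1⊕0⊕1 = 0
Syndrome s4…s1 = 011 → error at position 3.
Flip position 3: 0110101 → 0100101

0100101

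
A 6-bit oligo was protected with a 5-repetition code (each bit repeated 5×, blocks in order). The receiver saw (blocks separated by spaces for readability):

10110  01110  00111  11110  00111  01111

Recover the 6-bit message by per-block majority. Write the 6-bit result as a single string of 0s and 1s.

111111

Block 1 (10110): 3 ones → 1
Block 2 (01110): 3 ones → 1
Block 3 (00111): 3 ones → 1
Block 4 (11110): 4 ones → 1
Block 5 (00111): 3 ones → 1
Block 6 (01111): 4 ones → 1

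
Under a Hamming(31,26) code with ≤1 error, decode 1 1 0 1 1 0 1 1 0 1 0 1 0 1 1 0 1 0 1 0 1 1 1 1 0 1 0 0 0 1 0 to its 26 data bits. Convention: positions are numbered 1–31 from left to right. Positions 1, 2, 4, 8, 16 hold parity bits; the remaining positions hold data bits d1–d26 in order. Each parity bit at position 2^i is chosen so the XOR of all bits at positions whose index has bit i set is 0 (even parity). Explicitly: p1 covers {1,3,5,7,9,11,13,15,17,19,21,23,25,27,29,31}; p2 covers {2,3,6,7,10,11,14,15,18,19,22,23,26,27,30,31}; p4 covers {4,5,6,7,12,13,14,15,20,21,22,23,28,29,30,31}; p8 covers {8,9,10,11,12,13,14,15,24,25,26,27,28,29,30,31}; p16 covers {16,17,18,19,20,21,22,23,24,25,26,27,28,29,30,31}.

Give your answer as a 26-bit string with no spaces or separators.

s1 (pos 1,3,5,7,9,11,13,15,17,19,21,23,25,27,29,31): 1⊕0⊕1⊕1⊕0⊕0⊕0⊕1⊕1⊕1⊕1⊕1⊕0⊕0⊕0⊕0 = 0
s2 (pos 2,3,6,7,10,11,14,15,18,19,22,23,26,27,30,31): 1⊕0⊕0⊕1⊕1⊕0⊕1⊕1⊕0⊕1⊕1⊕1⊕1⊕0⊕1⊕0 = 0
s4 (pos 4,5,6,7,12,13,14,15,20,21,22,23,28,29,30,31): 1⊕1⊕0⊕1⊕1⊕0⊕1⊕1⊕0⊕1⊕1⊕1⊕0⊕0⊕1⊕0 = 0
s8 (pos 8,9,10,11,12,13,14,15,24,25,26,27,28,29,30,31): 1⊕0⊕1⊕0⊕1⊕0⊕1⊕1⊕1⊕0⊕1⊕0⊕0⊕0⊕1⊕0 = 0
s16 (pos 16,17,18,19,20,21,22,23,24,25,26,27,28,29,30,31): 0⊕1⊕0⊕1⊕0⊕1⊕1⊕1⊕1⊕0⊕1⊕0⊕0⊕0⊕1⊕0 = 0
Syndrome s16…s1 = 00000 → no error.
Read data bits from positions 3,5,6,7,9,10,11,12,13,14,15,17,18,19,20,21,22,23,24,25,26,27,28,29,30,31: 01010101011101011110100010

01010101011101011110100010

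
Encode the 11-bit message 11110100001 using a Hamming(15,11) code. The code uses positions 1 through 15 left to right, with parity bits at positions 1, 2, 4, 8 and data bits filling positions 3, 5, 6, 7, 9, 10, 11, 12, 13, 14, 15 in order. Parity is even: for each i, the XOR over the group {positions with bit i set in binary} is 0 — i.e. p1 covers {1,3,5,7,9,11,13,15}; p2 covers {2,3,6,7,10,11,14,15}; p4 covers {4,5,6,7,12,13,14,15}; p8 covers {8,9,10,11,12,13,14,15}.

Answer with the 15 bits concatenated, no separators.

011011100100001

Place data at non-parity positions: p1 p2 1 p4 1 1 1 p8 0 1 0 0 0 0 1
p1 (pos 1,3,5,7,9,11,13,15): XOR of data positions = 1⊕1⊕1⊕0⊕0⊕0⊕1 = 0
p2 (pos 2,3,6,7,10,11,14,15): XOR of data positions = 1⊕1⊕1⊕1⊕0⊕0⊕1 = 1
p4 (pos 4,5,6,7,12,13,14,15): XOR of data positions = 1⊕1⊕1⊕0⊕0⊕0⊕1 = 0
p8 (pos 8,9,10,11,12,13,14,15): XOR of data positions = 0⊕1⊕0⊕0⊕0⊕0⊕1 = 0
Codeword: 011011100100001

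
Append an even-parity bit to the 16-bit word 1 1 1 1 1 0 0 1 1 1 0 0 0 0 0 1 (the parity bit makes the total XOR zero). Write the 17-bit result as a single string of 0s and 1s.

XOR of the 16 data bits: 1⊕1⊕1⊕1⊕1⊕0⊕0⊕1⊕1⊕1⊕0⊕0⊕0⊕0⊕0⊕1 = 1
Parity bit = 1 (so all 17 bits XOR to 0).

11111001110000011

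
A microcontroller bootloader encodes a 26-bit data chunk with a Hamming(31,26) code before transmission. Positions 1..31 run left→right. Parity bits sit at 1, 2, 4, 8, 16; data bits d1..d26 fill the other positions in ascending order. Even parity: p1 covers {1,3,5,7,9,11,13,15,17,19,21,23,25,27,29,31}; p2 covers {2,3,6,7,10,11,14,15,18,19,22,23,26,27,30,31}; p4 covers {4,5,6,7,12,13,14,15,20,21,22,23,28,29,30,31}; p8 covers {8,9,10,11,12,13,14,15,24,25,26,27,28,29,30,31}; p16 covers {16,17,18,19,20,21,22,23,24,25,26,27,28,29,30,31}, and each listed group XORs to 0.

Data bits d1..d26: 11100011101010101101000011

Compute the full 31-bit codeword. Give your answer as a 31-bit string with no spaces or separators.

0110110100111011010101101000011

Place data at non-parity positions: p1 p2 1 p4 1 1 0 p8 0 0 1 1 1 0 1 p16 0 1 0 1 0 1 1 0 1 0 0 0 0 1 1
p1 (pos 1,3,5,7,9,11,13,15,17,19,21,23,25,27,29,31): XOR of data positions = 1⊕1⊕0⊕0⊕1⊕1⊕1⊕0⊕0⊕0⊕1⊕1⊕0⊕0⊕1 = 0
p2 (pos 2,3,6,7,10,11,14,15,18,19,22,23,26,27,30,31): XOR of data positions = 1⊕1⊕0⊕0⊕1⊕0⊕1⊕1⊕0⊕1⊕1⊕0⊕0⊕1⊕1 = 1
p4 (pos 4,5,6,7,12,13,14,15,20,21,22,23,28,29,30,31): XOR of data positions = 1⊕1⊕0⊕1⊕1⊕0⊕1⊕1⊕0⊕1⊕1⊕0⊕0⊕1⊕1 = 0
p8 (pos 8,9,10,11,12,13,14,15,24,25,26,27,28,29,30,31): XOR of data positions = 0⊕0⊕1⊕1⊕1⊕0⊕1⊕0⊕1⊕0⊕0⊕0⊕0⊕1⊕1 = 1
p16 (pos 16,17,18,19,20,21,22,23,24,25,26,27,28,29,30,31): XOR of data positions = 0⊕1⊕0⊕1⊕0⊕1⊕1⊕0⊕1⊕0⊕0⊕0⊕0⊕1⊕1 = 1
Codeword: 0110110100111011010101101000011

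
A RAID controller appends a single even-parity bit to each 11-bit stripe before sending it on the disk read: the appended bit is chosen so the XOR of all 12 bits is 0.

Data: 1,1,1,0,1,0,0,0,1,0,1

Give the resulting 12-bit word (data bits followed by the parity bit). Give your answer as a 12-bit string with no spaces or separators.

111010001010

XOR of the 11 data bits: 1⊕1⊕1⊕0⊕1⊕0⊕0⊕0⊕1⊕0⊕1 = 0
Parity bit = 0 (so all 12 bits XOR to 0).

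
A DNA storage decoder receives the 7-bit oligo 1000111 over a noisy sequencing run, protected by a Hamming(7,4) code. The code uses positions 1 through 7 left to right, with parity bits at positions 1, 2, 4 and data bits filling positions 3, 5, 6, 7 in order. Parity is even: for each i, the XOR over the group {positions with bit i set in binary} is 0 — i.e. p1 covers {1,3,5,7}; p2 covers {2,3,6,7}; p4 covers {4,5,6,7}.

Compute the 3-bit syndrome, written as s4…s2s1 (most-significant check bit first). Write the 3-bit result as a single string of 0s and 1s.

101

s1 (pos 1,3,5,7): 1⊕0⊕1⊕1 = 1
s2 (pos 2,3,6,7): 0⊕0⊕1⊕1 = 0
s4 (pos 4,5,6,7): 0⊕1⊕1⊕1 = 1
Syndrome s4…s1 = 101 → error at position 5.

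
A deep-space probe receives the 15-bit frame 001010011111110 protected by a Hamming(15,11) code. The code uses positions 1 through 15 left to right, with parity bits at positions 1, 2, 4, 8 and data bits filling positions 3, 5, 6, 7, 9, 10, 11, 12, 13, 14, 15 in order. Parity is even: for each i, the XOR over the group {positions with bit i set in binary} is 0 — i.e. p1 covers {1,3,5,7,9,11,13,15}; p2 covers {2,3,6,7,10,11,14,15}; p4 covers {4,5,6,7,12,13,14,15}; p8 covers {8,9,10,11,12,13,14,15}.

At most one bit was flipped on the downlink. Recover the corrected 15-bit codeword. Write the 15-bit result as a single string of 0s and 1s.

s1 (pos 1,3,5,7,9,11,13,15): 0⊕1⊕1⊕0⊕1⊕1⊕1⊕0 = 1
s2 (pos 2,3,6,7,10,11,14,15): 0⊕1⊕0⊕0⊕1⊕1⊕1⊕0 = 0
s4 (pos 4,5,6,7,12,13,14,15): 0⊕1⊕0⊕0⊕1⊕1⊕1⊕0 = 0
s8 (pos 8,9,10,11,12,13,14,15): 1⊕1⊕1⊕1⊕1⊕1⊕1⊕0 = 1
Syndrome s8…s1 = 1001 → error at position 9.
Flip position 9: 001010011111110 → 001010010111110

001010010111110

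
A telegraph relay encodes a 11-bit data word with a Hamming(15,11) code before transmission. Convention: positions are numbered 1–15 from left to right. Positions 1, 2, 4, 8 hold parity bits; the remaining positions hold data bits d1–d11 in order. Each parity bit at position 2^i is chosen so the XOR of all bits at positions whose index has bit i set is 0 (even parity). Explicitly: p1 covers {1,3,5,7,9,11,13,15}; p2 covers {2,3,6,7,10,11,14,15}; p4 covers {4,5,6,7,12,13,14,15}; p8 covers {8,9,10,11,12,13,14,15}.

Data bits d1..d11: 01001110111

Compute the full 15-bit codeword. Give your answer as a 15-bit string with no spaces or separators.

100010001110111

Place data at non-parity positions: p1 p2 0 p4 1 0 0 p8 1 1 1 0 1 1 1
p1 (pos 1,3,5,7,9,11,13,15): XOR of data positions = 0⊕1⊕0⊕1⊕1⊕1⊕1 = 1
p2 (pos 2,3,6,7,10,11,14,15): XOR of data positions = 0⊕0⊕0⊕1⊕1⊕1⊕1 = 0
p4 (pos 4,5,6,7,12,13,14,15): XOR of data positions = 1⊕0⊕0⊕0⊕1⊕1⊕1 = 0
p8 (pos 8,9,10,11,12,13,14,15): XOR of data positions = 1⊕1⊕1⊕0⊕1⊕1⊕1 = 0
Codeword: 100010001110111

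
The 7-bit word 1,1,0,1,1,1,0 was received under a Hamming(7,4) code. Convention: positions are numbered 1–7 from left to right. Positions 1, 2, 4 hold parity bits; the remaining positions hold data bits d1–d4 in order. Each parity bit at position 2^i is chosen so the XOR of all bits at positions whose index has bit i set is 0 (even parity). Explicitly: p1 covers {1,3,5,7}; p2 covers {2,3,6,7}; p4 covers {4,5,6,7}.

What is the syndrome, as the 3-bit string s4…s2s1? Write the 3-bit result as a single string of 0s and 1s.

100

s1 (pos 1,3,5,7): 1⊕0⊕1⊕0 = 0
s2 (pos 2,3,6,7): 1⊕0⊕1⊕0 = 0
s4 (pos 4,5,6,7): 1⊕1⊕1⊕0 = 1
Syndrome s4…s1 = 100 → error at position 4.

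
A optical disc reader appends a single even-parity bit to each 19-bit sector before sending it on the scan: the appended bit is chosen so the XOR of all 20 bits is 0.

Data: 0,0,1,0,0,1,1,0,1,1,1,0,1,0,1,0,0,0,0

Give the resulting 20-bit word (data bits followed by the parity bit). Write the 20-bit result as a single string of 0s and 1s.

XOR of the 19 data bits: 0⊕0⊕1⊕0⊕0⊕1⊕1⊕0⊕1⊕1⊕1⊕0⊕1⊕0⊕1⊕0⊕0⊕0⊕0 = 0
Parity bit = 0 (so all 20 bits XOR to 0).

00100110111010100000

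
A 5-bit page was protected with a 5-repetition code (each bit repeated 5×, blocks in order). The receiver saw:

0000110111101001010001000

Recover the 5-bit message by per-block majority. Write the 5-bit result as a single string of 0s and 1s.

Block 1 (00001): 1 one → 0
Block 2 (10111): 4 ones → 1
Block 3 (10100): 2 ones → 0
Block 4 (10100): 2 ones → 0
Block 5 (01000): 1 one → 0

01000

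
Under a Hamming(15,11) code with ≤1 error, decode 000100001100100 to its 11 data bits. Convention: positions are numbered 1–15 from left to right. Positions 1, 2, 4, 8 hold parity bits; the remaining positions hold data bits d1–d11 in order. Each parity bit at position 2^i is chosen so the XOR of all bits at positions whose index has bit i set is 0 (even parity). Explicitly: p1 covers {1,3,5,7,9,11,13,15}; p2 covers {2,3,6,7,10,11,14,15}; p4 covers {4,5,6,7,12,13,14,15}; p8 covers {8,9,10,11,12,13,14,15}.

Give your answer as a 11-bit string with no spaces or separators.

00001000100

s1 (pos 1,3,5,7,9,11,13,15): 0⊕0⊕0⊕0⊕1⊕0⊕1⊕0 = 0
s2 (pos 2,3,6,7,10,11,14,15): 0⊕0⊕0⊕0⊕1⊕0⊕0⊕0 = 1
s4 (pos 4,5,6,7,12,13,14,15): 1⊕0⊕0⊕0⊕0⊕1⊕0⊕0 = 0
s8 (pos 8,9,10,11,12,13,14,15): 0⊕1⊕1⊕0⊕0⊕1⊕0⊕0 = 1
Syndrome s8…s1 = 1010 → error at position 10.
Flip position 10: 000100001100100 → 000100001000100
Read data bits from positions 3,5,6,7,9,10,11,12,13,14,15: 00001000100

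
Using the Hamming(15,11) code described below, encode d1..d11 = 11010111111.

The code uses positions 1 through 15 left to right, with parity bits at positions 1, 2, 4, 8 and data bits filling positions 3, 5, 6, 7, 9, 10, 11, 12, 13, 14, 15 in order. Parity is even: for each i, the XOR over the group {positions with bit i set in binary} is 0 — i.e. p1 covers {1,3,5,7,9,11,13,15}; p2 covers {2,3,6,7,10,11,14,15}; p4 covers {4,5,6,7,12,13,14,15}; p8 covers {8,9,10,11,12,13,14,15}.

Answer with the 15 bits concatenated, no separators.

001010100111111

Place data at non-parity positions: p1 p2 1 p4 1 0 1 p8 0 1 1 1 1 1 1
p1 (pos 1,3,5,7,9,11,13,15): XOR of data positions = 1⊕1⊕1⊕0⊕1⊕1⊕1 = 0
p2 (pos 2,3,6,7,10,11,14,15): XOR of data positions = 1⊕0⊕1⊕1⊕1⊕1⊕1 = 0
p4 (pos 4,5,6,7,12,13,14,15): XOR of data positions = 1⊕0⊕1⊕1⊕1⊕1⊕1 = 0
p8 (pos 8,9,10,11,12,13,14,15): XOR of data positions = 0⊕1⊕1⊕1⊕1⊕1⊕1 = 0
Codeword: 001010100111111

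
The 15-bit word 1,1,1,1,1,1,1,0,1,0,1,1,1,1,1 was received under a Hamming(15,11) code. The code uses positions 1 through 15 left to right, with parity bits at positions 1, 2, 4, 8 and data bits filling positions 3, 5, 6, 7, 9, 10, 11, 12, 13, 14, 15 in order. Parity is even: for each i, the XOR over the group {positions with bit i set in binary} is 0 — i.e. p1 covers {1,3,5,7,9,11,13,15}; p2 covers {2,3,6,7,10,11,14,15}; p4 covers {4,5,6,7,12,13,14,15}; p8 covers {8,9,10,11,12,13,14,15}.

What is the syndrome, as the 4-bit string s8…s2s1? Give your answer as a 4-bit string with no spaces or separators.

s1 (pos 1,3,5,7,9,11,13,15): 1⊕1⊕1⊕1⊕1⊕1⊕1⊕1 = 0
s2 (pos 2,3,6,7,10,11,14,15): 1⊕1⊕1⊕1⊕0⊕1⊕1⊕1 = 1
s4 (pos 4,5,6,7,12,13,14,15): 1⊕1⊕1⊕1⊕1⊕1⊕1⊕1 = 0
s8 (pos 8,9,10,11,12,13,14,15): 0⊕1⊕0⊕1⊕1⊕1⊕1⊕1 = 0
Syndrome s8…s1 = 0010 → error at position 2.

0010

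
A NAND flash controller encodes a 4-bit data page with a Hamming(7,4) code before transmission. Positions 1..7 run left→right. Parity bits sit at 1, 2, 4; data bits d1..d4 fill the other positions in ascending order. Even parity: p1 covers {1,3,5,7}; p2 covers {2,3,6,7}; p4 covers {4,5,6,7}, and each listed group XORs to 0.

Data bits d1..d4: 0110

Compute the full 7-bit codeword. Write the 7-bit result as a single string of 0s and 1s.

1100110

Place data at non-parity positions: p1 p2 0 p4 1 1 0
p1 (pos 1,3,5,7): XOR of data positions = 0⊕1⊕0 = 1
p2 (pos 2,3,6,7): XOR of data positions = 0⊕1⊕0 = 1
p4 (pos 4,5,6,7): XOR of data positions = 1⊕1⊕0 = 0
Codeword: 1100110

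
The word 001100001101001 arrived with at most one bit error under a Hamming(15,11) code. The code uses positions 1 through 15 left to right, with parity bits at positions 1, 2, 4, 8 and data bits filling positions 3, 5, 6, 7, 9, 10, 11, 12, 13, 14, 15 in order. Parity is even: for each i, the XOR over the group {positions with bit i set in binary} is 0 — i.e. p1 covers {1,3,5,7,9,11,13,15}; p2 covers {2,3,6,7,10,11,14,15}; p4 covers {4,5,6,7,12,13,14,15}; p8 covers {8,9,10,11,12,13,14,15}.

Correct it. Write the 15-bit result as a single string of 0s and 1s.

s1 (pos 1,3,5,7,9,11,13,15): 0⊕1⊕0⊕0⊕1⊕0⊕0⊕1 = 1
s2 (pos 2,3,6,7,10,11,14,15): 0⊕1⊕0⊕0⊕1⊕0⊕0⊕1 = 1
s4 (pos 4,5,6,7,12,13,14,15): 1⊕0⊕0⊕0⊕1⊕0⊕0⊕1 = 1
s8 (pos 8,9,10,11,12,13,14,15): 0⊕1⊕1⊕0⊕1⊕0⊕0⊕1 = 0
Syndrome s8…s1 = 0111 → error at position 7.
Flip position 7: 001100001101001 → 001100101101001

001100101101001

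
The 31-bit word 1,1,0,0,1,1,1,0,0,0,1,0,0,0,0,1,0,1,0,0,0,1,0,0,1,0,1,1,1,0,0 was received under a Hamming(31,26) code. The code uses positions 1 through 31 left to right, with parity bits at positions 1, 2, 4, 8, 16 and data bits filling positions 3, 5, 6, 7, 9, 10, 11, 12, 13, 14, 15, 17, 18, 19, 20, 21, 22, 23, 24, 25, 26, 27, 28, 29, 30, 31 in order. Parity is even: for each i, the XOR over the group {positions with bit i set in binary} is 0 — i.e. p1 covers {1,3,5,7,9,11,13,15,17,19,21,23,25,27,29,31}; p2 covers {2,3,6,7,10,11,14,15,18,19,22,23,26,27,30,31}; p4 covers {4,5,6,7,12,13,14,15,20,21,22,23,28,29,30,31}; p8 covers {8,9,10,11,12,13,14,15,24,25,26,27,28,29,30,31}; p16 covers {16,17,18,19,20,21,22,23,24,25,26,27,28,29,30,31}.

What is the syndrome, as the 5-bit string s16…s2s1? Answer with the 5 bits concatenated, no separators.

s1 (pos 1,3,5,7,9,11,13,15,17,19,21,23,25,27,29,31): 1⊕0⊕1⊕1⊕0⊕1⊕0⊕0⊕0⊕0⊕0⊕0⊕1⊕1⊕1⊕0 = 1
s2 (pos 2,3,6,7,10,11,14,15,18,19,22,23,26,27,30,31): 1⊕0⊕1⊕1⊕0⊕1⊕0⊕0⊕1⊕0⊕1⊕0⊕0⊕1⊕0⊕0 = 1
s4 (pos 4,5,6,7,12,13,14,15,20,21,22,23,28,29,30,31): 0⊕1⊕1⊕1⊕0⊕0⊕0⊕0⊕0⊕0⊕1⊕0⊕1⊕1⊕0⊕0 = 0
s8 (pos 8,9,10,11,12,13,14,15,24,25,26,27,28,29,30,31): 0⊕0⊕0⊕1⊕0⊕0⊕0⊕0⊕0⊕1⊕0⊕1⊕1⊕1⊕0⊕0 = 1
s16 (pos 16,17,18,19,20,21,22,23,24,25,26,27,28,29,30,31): 1⊕0⊕1⊕0⊕0⊕0⊕1⊕0⊕0⊕1⊕0⊕1⊕1⊕1⊕0⊕0 = 1
Syndrome s16…s1 = 11011 → error at position 27.

11011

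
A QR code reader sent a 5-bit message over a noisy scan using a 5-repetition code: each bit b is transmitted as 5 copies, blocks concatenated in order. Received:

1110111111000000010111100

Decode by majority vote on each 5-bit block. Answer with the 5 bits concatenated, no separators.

11001

Block 1 (11101): 4 ones → 1
Block 2 (11111): 5 ones → 1
Block 3 (00000): 0 ones → 0
Block 4 (00101): 2 ones → 0
Block 5 (11100): 3 ones → 1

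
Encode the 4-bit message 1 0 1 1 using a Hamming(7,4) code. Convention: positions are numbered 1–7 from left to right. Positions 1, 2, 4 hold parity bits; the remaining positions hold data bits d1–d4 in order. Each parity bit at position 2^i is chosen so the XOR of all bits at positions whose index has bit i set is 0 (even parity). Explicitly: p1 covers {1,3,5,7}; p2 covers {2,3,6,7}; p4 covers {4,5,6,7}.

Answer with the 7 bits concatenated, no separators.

Place data at non-parity positions: p1 p2 1 p4 0 1 1
p1 (pos 1,3,5,7): XOR of data positions = 1⊕0⊕1 = 0
p2 (pos 2,3,6,7): XOR of data positions = 1⊕1⊕1 = 1
p4 (pos 4,5,6,7): XOR of data positions = 0⊕1⊕1 = 0
Codeword: 0110011

0110011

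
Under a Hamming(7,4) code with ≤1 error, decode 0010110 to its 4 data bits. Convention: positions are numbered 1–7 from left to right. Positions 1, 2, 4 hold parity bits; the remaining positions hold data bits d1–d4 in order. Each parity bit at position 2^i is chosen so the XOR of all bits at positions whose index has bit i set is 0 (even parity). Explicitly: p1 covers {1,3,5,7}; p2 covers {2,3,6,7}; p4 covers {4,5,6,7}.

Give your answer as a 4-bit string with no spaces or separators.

s1 (pos 1,3,5,7): 0⊕1⊕1⊕0 = 0
s2 (pos 2,3,6,7): 0⊕1⊕1⊕0 = 0
s4 (pos 4,5,6,7): 0⊕1⊕1⊕0 = 0
Syndrome s4…s1 = 000 → no error.
Read data bits from positions 3,5,6,7: 1110

1110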